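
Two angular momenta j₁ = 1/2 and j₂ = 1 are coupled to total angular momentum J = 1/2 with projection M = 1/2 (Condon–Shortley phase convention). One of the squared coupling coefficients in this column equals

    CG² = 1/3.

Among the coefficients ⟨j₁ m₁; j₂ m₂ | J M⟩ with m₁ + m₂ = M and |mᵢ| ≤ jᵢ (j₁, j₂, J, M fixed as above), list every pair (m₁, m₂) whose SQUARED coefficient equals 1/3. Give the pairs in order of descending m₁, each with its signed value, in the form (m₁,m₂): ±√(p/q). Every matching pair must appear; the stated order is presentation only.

Admissible pairs with m₁+m₂ = M = 1/2: (-1/2,1), (1/2,0)
  (m₁,m₂)=(1/2,0): CG² = 1/3, CG = +√(1/3)   ← matches the target
  (m₁,m₂)=(-1/2,1): CG² = 2/3, CG = −√(2/3)
Pairs with CG² = 1/3: (1/2,0): +√(1/3)

(1/2,0): +√(1/3)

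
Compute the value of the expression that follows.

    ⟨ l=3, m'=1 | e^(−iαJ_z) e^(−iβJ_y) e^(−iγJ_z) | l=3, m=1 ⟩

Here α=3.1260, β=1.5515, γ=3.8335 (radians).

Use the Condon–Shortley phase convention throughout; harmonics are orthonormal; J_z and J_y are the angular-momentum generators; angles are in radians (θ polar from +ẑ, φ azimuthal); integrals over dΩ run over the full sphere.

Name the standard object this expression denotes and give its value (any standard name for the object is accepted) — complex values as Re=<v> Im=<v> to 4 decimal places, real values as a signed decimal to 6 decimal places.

Wigner D-matrix element, Re=-0.1180 Im=0.0947

This is a Wigner D-matrix element — the rotation-matrix element ⟨l m'| R(α,β,γ) |l m⟩ in the angular-momentum basis.
Split into d^3_{1,1}(β=1.5515) × two z-phases.
c=cos(1.551500/2)=0.713896, s=sin(1.551500/2)=0.700252; N=√[24·2·24·2]=48.000000
Admissible k: 0..2 (factorial args all ≥0)
  k=0: (−1)^0·48.0000/(48)·0.7139^6·0.7003^0 = +0.132376
  k=1: (−1)^1·48.0000/(6)·0.7139^4·0.7003^2 = -1.018916
  k=2: (−1)^2·48.0000/(8)·0.7139^2·0.7003^4 = +0.735255
d^3_{1,1}(1.5515) = +0.132376 -1.018916 +0.735255 = -0.151285
Phases: e^{-i·(1)·3.1260}=-0.999878-0.015592i, e^{-i·(1)·3.8335}=-0.770031+0.638007i ⇒ D=-0.117985+0.094693i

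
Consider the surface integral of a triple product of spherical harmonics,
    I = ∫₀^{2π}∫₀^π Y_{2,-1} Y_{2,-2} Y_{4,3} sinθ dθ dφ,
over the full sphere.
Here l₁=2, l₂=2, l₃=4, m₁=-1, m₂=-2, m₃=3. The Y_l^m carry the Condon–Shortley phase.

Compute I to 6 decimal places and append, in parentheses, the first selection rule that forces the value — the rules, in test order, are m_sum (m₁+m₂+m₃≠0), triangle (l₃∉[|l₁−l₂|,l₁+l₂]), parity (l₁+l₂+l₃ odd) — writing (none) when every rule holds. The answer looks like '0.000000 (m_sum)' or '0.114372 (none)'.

m-sum 0 ✓  L=8 even ✓  0≤4≤4 ✓
Π(2lᵢ+1) = 5×5×9 = 225
triangle coeff Δ(2,2,4) = 1/630
Σ_t [0,0]: t=0:+1/16 = 1/16
(3j)²=2/35 [(2 2 4; 0 0 0)], sign=+1
Σ_t [0,0]: t=0:+1/144 = 1/144
(3j)²=1/18 [(2 2 4; -1 -2 3)], sign=-1
⇒ 4πI² = 5/7
I = (-1)√(5/7/(4π)) = -0.23841361
No selection rule forces the value: the integral is nonzero (none).

-0.238414 (none)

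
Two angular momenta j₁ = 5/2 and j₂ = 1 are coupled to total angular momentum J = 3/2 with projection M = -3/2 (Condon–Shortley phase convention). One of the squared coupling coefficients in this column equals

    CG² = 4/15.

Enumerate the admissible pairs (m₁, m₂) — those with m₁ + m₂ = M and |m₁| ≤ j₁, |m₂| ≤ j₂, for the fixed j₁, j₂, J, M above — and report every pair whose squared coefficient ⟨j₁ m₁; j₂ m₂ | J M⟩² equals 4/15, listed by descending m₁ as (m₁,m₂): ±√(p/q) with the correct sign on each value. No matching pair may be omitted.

Admissible pairs with m₁+m₂ = M = -3/2: (-5/2,1), (-3/2,0), (-1/2,-1)
  (m₁,m₂)=(-1/2,-1): CG² = 1/15, CG = +√(1/15)
  (m₁,m₂)=(-3/2,0): CG² = 4/15, CG = −√(4/15)   ← matches the target
  (m₁,m₂)=(-5/2,1): CG² = 2/3, CG = +√(2/3)
Pairs with CG² = 4/15: (-3/2,0): −√(4/15)

(-3/2,0): −√(4/15)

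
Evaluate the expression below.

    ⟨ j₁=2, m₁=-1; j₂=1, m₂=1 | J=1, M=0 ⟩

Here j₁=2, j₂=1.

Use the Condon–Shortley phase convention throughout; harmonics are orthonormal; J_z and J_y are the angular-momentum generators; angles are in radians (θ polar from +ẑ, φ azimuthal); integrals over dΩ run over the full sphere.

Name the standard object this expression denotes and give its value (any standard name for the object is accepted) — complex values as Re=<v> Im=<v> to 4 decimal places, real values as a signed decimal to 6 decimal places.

Clebsch–Gordan coefficient, +√(3/10) ≈ +0.547723

This is a Clebsch–Gordan (vector-coupling) coefficient.
√[3·2!2!0!/5! · 1!3!2!0!1!1!] = √(6/5)
  +(−1)^2/∏(2,0,1,0,1,0)! = 1/2  (running 1/2)
⟨..|..⟩ = √(6/5)·(1/2) = +0.547723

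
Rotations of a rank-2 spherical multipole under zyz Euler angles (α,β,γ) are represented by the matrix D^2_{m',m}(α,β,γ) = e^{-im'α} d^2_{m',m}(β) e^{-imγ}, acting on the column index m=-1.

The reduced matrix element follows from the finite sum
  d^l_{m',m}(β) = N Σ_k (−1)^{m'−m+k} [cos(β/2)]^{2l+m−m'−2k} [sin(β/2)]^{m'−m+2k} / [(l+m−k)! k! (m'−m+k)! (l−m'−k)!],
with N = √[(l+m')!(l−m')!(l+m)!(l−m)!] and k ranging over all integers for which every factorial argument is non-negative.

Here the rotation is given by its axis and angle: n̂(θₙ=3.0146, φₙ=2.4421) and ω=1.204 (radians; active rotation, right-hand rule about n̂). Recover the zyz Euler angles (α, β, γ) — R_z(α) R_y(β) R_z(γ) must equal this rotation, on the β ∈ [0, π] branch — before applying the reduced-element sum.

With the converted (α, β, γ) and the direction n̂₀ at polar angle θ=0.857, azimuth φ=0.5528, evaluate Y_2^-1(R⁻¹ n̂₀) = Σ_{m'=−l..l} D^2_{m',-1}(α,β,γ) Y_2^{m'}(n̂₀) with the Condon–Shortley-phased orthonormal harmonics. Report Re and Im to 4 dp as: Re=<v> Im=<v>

Axis–angle → zyz. n̂ = (sinθₙcosφₙ, sinθₙsinφₙ, cosθₙ) = (-0.096910, +0.081542, -0.991947), ω = 1.2040.
R = I cosω + sinω [n̂]ₓ + (1−cosω) n̂n̂ᵀ gives
  R = [+0.364650, +0.920896, +0.137773; -0.931032, +0.362891, +0.038586; -0.014463, -0.142341, +0.989712]
β = atan2(√(R₁₃²+R₂₃²), R₃₃) = 0.143567; α = atan2(R₂₃, R₁₃) mod 2π = 0.273072; γ = atan2(R₃₂, −R₃₁) mod 2π = 4.813650
Need the full column D^2_{m',-1} for m'=−2..2 at α=0.2731, β=0.1436, γ=4.8136.
cos(β/2)=0.997425, sin(β/2)=0.071722
d^2_{-2,-1}: single k=1 term ⇒ +0.142338;  D = +0.085847-0.113536i
d^2_{-1,-1}: k∈[0..1] ⇒ +0.989738 -0.015353 = +0.974386;  D = +0.356286-0.906911i
d^2_{0,-1}: k∈[0..1] ⇒ -0.174328 +0.000901 = -0.173427;  D = -0.017531+0.172538i
d^2_{1,-1}: k∈[0..1] ⇒ +0.015353 -0.000026 = +0.015326;  D = -0.002620-0.015101i
d^2_{2,-1}: single k=0 term ⇒ -0.000736;  D = +0.000317+0.000664i
Y_2^{m'}(θ=0.857,φ=0.5528) and Σ D·Y over m':
  (+0.0858-0.1135i)·(+0.0990-0.1972i)  (+0.3563-0.9069i)·(+0.3254-0.2007i)  (-0.0175+0.1725i)·(+0.0902+0.0000i)  (-0.0026-0.0151i)·(-0.3254-0.2007i)  (+0.0003+0.0007i)·(+0.0990+0.1972i)
Y_2^-1(R⁻¹ n̂) = -0.083886-0.373657i

Re=-0.0839 Im=-0.3737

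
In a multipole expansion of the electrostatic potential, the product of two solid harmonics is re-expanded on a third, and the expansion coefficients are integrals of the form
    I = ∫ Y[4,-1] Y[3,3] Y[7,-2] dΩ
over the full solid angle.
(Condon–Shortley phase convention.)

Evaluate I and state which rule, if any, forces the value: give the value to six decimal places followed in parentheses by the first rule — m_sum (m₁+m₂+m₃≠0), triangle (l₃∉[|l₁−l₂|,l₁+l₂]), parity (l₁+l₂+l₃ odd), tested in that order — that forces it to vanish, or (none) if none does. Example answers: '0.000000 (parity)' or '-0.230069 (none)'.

0.061755 (none)

m-sum 0 ✓  L=14 even ✓  1≤7≤7 ✓
Π(2lᵢ+1) = 9×7×15 = 945
triangle coeff Δ(4,3,7) = 1/45045
Σ_t [0,0]: t=0:+1/20736 = 1/20736
(3j)²=35/1287 [(4 3 7; 0 0 0)], sign=-1
Σ_t [0,0]: t=0:+1/518400 = 1/518400
(3j)²=4/2145 [(4 3 7; -1 3 -2)], sign=-1
⇒ 4πI² = 980/20449
I = (+1)√(980/20449/(4π)) = 0.06175499
No selection rule forces the value: the integral is nonzero (none).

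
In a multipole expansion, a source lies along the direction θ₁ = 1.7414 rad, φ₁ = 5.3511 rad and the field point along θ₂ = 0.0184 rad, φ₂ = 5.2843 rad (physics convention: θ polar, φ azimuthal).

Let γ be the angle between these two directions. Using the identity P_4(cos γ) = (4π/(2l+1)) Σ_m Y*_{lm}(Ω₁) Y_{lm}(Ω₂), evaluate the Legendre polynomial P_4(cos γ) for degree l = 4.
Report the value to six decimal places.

Term-by-term m-sum for l=4 (normalisation 4π/9 = 1.396263):
  term(m=-4) = (0.000000, 0.000000)   from Y*(Ω₁)=(-0.347579, 0.231090), Y(Ω₂)=(-0.000000, -0.000000)
  term(m=-3) = (-0.000002, -0.000000)   from Y*(Ω₁)=(0.191376, 0.068848), Y(Ω₂)=(-0.000008, 0.000001)
  term(m=-2) = (-0.000175, -0.000023)   from Y*(Ω₁)=(0.074994, 0.248249), Y(Ω₂)=(-0.000281, 0.000618)
  term(m=-1) = (0.007689, 0.000514)   from Y*(Ω₁)=(0.132043, -0.177826), Y(Ω₂)=(0.018830, 0.029254)
  term(m=+0) = (0.193435, 0.000000)   from Y*(Ω₁)=(0.228957, -0.000000), Y(Ω₂)=(0.844852, 0.000000)
  term(m=+1) = (0.007689, -0.000514)   from Y*(Ω₁)=(-0.132043, -0.177826), Y(Ω₂)=(-0.018830, 0.029254)
  term(m=+2) = (-0.000175, 0.000023)   from Y*(Ω₁)=(0.074994, -0.248249), Y(Ω₂)=(-0.000281, -0.000618)
  term(m=+3) = (-0.000002, 0.000000)   from Y*(Ω₁)=(-0.191376, 0.068848), Y(Ω₂)=(0.000008, 0.000001)
  term(m=+4) = (0.000000, -0.000000)   from Y*(Ω₁)=(-0.347579, -0.231090), Y(Ω₂)=(-0.000000, 0.000000)
Accumulated sum (0.208460, 0.000000); after 4π/(2l+1) scaling, (0.291065, 0.000000) ⇒ P_4 = 0.291065

0.291065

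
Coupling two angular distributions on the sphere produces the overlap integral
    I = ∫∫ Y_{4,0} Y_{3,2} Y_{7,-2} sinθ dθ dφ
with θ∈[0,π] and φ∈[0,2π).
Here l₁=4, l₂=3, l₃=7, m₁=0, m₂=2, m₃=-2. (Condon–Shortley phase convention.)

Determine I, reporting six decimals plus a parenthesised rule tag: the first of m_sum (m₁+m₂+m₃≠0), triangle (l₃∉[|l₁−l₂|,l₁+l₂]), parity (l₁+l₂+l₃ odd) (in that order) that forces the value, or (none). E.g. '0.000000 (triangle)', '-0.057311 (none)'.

0.169123 (none)

Checks pass: Σm=0; 14 even; l₃=7∈[1,7].
(2·4+1)(2·3+1)(2·7+1) = 945
Δ: 0! 8! 6! / 15! → 1/45045
sum: t=0:+1/20736 = 1/20736
3j²(4 3 7; 0 0 0) = Δ·Π!·Σ² = 35/1287  (sign -1)
sum: t=0:+1/69120 = 1/69120
3j²(4 3 7; 0 2 -2) = Δ·Π!·Σ² = 2/143  (sign -1)
combine: 4πI² = 945·35/1287·2/143 = 7350/20449
take √, sign +1: I = 0.16912301
No selection rule forces the value: the integral is nonzero (none).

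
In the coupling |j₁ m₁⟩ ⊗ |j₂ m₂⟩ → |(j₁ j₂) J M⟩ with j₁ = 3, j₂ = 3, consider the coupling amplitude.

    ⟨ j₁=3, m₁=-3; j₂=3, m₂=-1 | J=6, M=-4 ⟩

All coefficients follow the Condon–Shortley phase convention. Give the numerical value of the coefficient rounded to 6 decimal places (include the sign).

+0.476731

j₁+j₂−J=0  J+j₁−j₂=6  J−j₁+j₂=6  j₁+j₂+J+1=13
(j₁±m₁, j₂±m₂, J±M) = (0,6,2,4,2,10)
P² = 2985984000/11
sum k=0..0:
  [0] +1/34560 = 1/34560
S = 1/34560
C² = P²·S² = 5/22 ; C = +0.476731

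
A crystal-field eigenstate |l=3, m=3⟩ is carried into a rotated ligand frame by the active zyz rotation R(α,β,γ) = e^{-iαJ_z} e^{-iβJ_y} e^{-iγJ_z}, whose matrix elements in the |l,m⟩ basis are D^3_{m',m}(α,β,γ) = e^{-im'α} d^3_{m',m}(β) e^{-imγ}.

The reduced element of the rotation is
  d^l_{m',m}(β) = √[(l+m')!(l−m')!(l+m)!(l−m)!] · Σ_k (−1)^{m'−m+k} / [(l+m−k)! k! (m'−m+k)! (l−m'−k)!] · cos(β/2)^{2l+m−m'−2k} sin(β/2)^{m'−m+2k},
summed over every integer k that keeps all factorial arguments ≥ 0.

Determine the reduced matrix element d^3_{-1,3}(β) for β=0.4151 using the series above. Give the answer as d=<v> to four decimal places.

d=0.0067

d^3_{-1,3}(β=0.4151) via the finite sum:
With c≡cos(β/2)=0.978539 and s≡sin(β/2)=0.206063, N=[2·24·720·1]^{1/2}=185.903201
k∈{4} keeps every argument non-negative
  k=4: (−1)^0·185.9032/(48)·0.9785^2·0.2061^4 = +0.006687
d^3_{-1,3}(0.4151) = +0.006687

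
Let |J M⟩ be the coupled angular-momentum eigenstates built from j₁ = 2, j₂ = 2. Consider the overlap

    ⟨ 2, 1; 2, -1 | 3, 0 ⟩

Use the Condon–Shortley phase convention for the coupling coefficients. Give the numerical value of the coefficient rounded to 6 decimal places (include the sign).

j₁+j₂−J=1  J+j₁−j₂=3  J−j₁+j₂=3  j₁+j₂+J+1=8
(j₁±m₁, j₂±m₂, J±M) = (3,1,1,3,3,3)
P² = 81/10
sum k=0..1:
  [0] +1/4 = 1/4
  [1] −1/36 = -1/36
S = 2/9
C² = P²·S² = 2/5 ; C = +0.632456

+0.632456  (= +√(2/5))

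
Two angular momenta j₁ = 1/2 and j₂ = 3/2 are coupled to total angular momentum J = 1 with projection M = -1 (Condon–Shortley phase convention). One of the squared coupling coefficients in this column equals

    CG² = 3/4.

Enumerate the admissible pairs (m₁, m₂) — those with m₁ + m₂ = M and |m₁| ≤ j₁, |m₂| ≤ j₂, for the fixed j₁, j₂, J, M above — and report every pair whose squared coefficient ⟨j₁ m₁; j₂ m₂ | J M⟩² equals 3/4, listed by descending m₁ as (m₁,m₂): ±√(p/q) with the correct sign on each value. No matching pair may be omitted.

(1/2,-3/2): +√(3/4)

Admissible pairs with m₁+m₂ = M = -1: (-1/2,-1/2), (1/2,-3/2)
  (m₁,m₂)=(1/2,-3/2): CG² = 3/4, CG = +√(3/4)   ← matches the target
  (m₁,m₂)=(-1/2,-1/2): CG² = 1/4, CG = −√(1/4)
Pairs with CG² = 3/4: (1/2,-3/2): +√(3/4)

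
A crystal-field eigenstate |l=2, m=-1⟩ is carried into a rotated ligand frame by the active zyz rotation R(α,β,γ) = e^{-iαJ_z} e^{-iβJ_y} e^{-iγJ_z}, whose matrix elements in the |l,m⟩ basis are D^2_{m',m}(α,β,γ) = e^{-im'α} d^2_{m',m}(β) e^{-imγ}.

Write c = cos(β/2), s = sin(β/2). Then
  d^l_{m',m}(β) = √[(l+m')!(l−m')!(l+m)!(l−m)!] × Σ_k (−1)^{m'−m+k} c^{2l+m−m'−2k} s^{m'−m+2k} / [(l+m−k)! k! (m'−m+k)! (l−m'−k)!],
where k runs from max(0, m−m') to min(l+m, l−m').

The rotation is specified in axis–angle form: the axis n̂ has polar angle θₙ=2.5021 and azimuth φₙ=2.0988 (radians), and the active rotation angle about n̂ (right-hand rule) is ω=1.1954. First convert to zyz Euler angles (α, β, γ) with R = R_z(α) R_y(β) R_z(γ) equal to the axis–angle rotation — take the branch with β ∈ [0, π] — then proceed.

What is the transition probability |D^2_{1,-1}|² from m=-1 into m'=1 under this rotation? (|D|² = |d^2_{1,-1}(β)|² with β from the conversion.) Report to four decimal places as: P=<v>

Axis–angle → zyz. n̂ = (sinθₙcosφₙ, sinθₙsinφₙ, cosθₙ) = (-0.300668, +0.515515, -0.802399), ω = 1.1954.
R = I cosω + sinω [n̂]ₓ + (1−cosω) n̂n̂ᵀ gives
  R = [+0.423898, +0.648352, +0.632417; -0.844691, +0.534960, +0.017742; -0.326814, -0.541718, +0.774425]
β = atan2(√(R₁₃²+R₂₃²), R₃₃) = 0.684990; α = atan2(R₂₃, R₁₃) mod 2π = 0.028048; γ = atan2(R₃₂, −R₃₁) mod 2π = 5.255226
First d^2_{1,-1}(β=0.6850), then the phase factors e^{-i(1)α} and e^{-i(-1)γ}:
c=cos(0.684990/2)=0.941920, s=sin(0.684990/2)=0.335838; N=√[6·1·1·6]=6.000000
k: max(0,(-1)−(1))=0 … min(2+(-1),2−(1))=1
  k=0: (−1)^2·6.0000/(2)·0.9419^2·0.3358^2 = +0.300199
  k=1: (−1)^3·6.0000/(6)·0.9419^0·0.3358^4 = -0.012721
d^2_{1,-1}(0.6850) = +0.300199 -0.012721 = +0.287478
|D^2_{1,-1}|² = |d^2_{1,-1}(β)|² = (+0.287478)² = 0.082644 (the z-rotation phases have unit modulus)

P=0.0826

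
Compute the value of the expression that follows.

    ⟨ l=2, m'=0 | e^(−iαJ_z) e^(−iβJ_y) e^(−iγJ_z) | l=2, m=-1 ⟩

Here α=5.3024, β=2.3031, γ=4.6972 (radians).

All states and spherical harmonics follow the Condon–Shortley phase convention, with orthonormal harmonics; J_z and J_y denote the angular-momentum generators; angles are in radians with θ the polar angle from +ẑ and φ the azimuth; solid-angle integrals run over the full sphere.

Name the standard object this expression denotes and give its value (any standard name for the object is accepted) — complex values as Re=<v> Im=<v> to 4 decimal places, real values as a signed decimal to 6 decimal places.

This is a Wigner D-matrix element — the rotation-matrix element ⟨l m'| R(α,β,γ) |l m⟩ in the angular-momentum basis.
First d^2_{0,-1}(β=2.3031), then the phase factors e^{-i(0)α} and e^{-i(-1)γ}:
With c≡cos(β/2)=0.407072 and s≡sin(β/2)=0.913396, N=[2·2·1·6]^{1/2}=4.898979
k: max(0,(-1)−(0))=0 … min(2+(-1),2−(0))=1
  k=0: (−1)^1·4.8990/(2)·0.4071^3·0.9134^1 = -0.150921
  k=1: (−1)^2·4.8990/(2)·0.4071^1·0.9134^3 = +0.759844
d^2_{0,-1}(2.3031) = -0.150921 +0.759844 = +0.608923
D = (+1.000000+0.000000i)·(+0.608923)·(-0.015188-0.999885i) = -0.009249-0.608853i

Wigner D-matrix element, Re=-0.0092 Im=-0.6089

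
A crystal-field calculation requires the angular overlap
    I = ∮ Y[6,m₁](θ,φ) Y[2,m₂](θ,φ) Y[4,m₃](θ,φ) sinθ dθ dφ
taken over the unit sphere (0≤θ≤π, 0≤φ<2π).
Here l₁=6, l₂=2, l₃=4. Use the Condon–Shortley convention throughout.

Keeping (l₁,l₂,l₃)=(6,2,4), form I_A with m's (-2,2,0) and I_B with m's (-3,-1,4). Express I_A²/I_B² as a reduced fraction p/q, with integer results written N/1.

70/9

Same 6,2,4: normalisation and zero-m 3j drop out of the ratio.
A: Δ: 4! 8! 0! / 13! → 1/6435; sum: t=4:+1/13824 = 1/13824; 3j²(6 2 4; -2 2 0) = Δ·Π!·Σ² = 14/1287  (sign +1)
B: Δ: 4! 8! 0! / 13! → 1/6435; sum: t=1:−1/241920 = -1/241920; 3j²(6 2 4; -3 -1 4) = Δ·Π!·Σ² = 1/715  (sign -1)
I_A²/I_B² = (14/1287)/(1/715) = 70/9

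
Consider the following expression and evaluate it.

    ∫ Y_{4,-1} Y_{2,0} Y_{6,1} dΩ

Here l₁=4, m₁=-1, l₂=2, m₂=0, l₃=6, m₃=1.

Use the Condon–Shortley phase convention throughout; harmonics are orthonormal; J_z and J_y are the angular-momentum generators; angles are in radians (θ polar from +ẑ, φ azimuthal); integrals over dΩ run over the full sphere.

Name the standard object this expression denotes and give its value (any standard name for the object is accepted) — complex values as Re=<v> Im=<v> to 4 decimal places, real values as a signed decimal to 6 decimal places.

This is a Gaunt coefficient — the integral of a triple product of spherical harmonics over the sphere.
Checks pass: Σm=0; 12 even; l₃=6∈[2,6].
(2·4+1)(2·2+1)(2·6+1) = 585
Δ: 0! 8! 4! / 13! → 1/6435
sum: t=0:+1/2304 = 1/2304
3j²(4 2 6; 0 0 0) = Δ·Π!·Σ² = 5/143  (sign +1)
sum: t=0:+1/2880 = 1/2880
3j²(4 2 6; -1 0 1) = Δ·Π!·Σ² = 14/429  (sign -1)
combine: 4πI² = 585·5/143·14/429 = 1050/1573
take √, sign -1: I = -0.23047581

Gaunt coefficient, -0.230476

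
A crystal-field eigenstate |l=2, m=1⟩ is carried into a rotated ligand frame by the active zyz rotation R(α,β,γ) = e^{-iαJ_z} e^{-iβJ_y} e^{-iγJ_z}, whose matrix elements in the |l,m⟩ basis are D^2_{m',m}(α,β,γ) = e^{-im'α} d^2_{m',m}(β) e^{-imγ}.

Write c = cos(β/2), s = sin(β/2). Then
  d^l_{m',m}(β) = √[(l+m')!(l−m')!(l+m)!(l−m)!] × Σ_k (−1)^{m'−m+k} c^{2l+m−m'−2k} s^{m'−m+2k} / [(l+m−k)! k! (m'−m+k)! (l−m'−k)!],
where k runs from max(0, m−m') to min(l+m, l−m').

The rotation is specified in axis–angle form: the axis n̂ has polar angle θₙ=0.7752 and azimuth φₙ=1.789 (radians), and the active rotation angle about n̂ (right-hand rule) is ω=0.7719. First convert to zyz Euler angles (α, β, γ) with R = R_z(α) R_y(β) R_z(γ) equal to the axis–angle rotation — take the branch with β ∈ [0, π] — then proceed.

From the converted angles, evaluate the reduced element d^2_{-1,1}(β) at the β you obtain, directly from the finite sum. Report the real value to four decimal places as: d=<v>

d=0.1890

Axis–angle → zyz. n̂ = (sinθₙcosφₙ, sinθₙsinφₙ, cosθₙ) = (-0.151503, +0.683264, +0.714281), ω = 0.7719.
R = I cosω + sinω [n̂]ₓ + (1−cosω) n̂n̂ᵀ gives
  R = [+0.723092, -0.527548, +0.445905; +0.468872, +0.848898, +0.243991; -0.507245, +0.032645, +0.861183]
β = atan2(√(R₁₃²+R₂₃²), R₃₃) = 0.533203; α = atan2(R₂₃, R₁₃) mod 2π = 0.500676; γ = atan2(R₃₂, −R₃₁) mod 2π = 0.064268
d^2_{-1,1}(β=0.5332) via the finite sum:
With c≡cos(β/2)=0.964672 and s≡sin(β/2)=0.263454, N=[1·6·6·1]^{1/2}=6.000000
k∈{2,3} keeps every argument non-negative
  k=2: (−1)^0·6.0000/(2)·0.9647^2·0.2635^2 = +0.193772
  k=3: (−1)^1·6.0000/(6)·0.9647^0·0.2635^4 = -0.004818
d^2_{-1,1}(0.5332) = +0.193772 -0.004818 = +0.188955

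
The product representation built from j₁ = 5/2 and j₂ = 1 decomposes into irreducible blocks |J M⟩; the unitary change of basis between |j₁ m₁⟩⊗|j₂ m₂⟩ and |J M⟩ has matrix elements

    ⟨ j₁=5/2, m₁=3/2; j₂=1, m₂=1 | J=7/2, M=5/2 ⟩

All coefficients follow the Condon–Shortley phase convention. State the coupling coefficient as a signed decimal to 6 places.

j₁+j₂−J=0  J+j₁−j₂=5  J−j₁+j₂=2  j₁+j₂+J+1=8
(j₁±m₁, j₂±m₂, J±M) = (4,1,2,0,6,1)
P² = 11520/7
sum k=0..0:
  [0] +1/48 = 1/48
S = 1/48
C² = P²·S² = 5/7 ; C = +0.845154

+√(5/7) ≈ +0.845154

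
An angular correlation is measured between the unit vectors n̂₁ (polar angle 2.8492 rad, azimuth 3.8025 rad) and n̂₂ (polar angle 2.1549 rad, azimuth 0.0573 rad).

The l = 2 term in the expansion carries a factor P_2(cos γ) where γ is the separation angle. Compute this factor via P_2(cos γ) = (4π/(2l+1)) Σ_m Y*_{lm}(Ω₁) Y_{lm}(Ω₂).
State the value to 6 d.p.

-0.336569

Summing Y*_{l m}(θ₁,φ₁)·Y_{l m}(θ₂,φ₂) over m ∈ [−2, 2]; prefactor 4π/(2·2+1) = 2.513274:
  m=-2: Y*=(0.007908, 0.031104)  Y=(0.267045, -0.030738)  product (0.003068, 0.008063)
  m=-1: Y*=(0.168332, 0.130888)  Y=(-0.354808, 0.020353)  product (-0.062390, -0.043014)
  m=+0: Y*=(0.552170, -0.000000)  Y=(-0.027661, 0.000000)  product (-0.015273, 0.000000)
  m=+1: Y*=(-0.168332, 0.130888)  Y=(0.354808, 0.020353)  product (-0.062390, 0.043014)
  m=+2: Y*=(0.007908, -0.031104)  Y=(0.267045, 0.030738)  product (0.003068, -0.008063)
Accumulated sum (-0.133917, 0.000000); after 4π/(2l+1) scaling, (-0.336569, 0.000000) ⇒ P_2 = -0.336569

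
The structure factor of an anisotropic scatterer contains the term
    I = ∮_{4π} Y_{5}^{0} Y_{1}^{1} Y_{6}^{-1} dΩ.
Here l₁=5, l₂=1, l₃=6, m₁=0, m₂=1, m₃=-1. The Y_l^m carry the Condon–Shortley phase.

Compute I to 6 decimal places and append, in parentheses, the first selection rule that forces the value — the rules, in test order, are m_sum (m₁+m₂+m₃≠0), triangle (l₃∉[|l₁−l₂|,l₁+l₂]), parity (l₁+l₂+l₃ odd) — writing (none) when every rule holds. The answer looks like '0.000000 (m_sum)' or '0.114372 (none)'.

Checks pass: Σm=0; 12 even; l₃=6∈[4,6].
(2·5+1)(2·1+1)(2·6+1) = 429
Δ: 0! 10! 2! / 13! → 1/858
sum: t=0:+1/14400 = 1/14400
3j²(5 1 6; 0 0 0) = Δ·Π!·Σ² = 6/143  (sign +1)
sum: t=0:+1/28800 = 1/28800
3j²(5 1 6; 0 1 -1) = Δ·Π!·Σ² = 7/286  (sign -1)
combine: 4πI² = 429·6/143·7/286 = 63/143
take √, sign -1: I = -0.18723944
No selection rule forces the value: the integral is nonzero (none).

-0.187239 (none)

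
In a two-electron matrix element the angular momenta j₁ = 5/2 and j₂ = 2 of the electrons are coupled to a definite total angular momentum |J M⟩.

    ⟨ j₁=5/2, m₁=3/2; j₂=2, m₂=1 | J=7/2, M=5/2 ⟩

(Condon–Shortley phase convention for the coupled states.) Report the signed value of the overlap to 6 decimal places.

+0.125988

j₁+j₂−J=1  J+j₁−j₂=4  J−j₁+j₂=3  j₁+j₂+J+1=9
(j₁±m₁, j₂±m₂, J±M) = (4,1,3,1,6,1)
P² = 2304/7
sum k=0..1:
  [0] +1/36 = 1/36
  [1] −1/48 = -1/48
S = 1/144
C² = P²·S² = 1/63 ; C = +0.125988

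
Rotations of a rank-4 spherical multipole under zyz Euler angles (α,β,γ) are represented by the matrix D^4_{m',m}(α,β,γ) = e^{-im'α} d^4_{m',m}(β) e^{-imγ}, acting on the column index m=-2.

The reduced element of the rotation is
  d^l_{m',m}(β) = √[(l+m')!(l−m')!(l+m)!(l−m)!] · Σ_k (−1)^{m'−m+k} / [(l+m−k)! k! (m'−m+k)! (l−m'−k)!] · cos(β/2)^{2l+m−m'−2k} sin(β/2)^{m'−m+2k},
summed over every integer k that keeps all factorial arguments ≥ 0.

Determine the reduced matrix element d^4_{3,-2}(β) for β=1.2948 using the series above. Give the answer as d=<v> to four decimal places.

d=-0.3680

d^4_{3,-2}(β=1.2948) via the finite sum:
With c≡cos(β/2)=0.797655 and s≡sin(β/2)=0.603115, N=[5040·1·2·720]^{1/2}=2693.993318
k∈{0,1} keeps every argument non-negative
  k=0: (−1)^5·2693.9933/(240)·0.7977^3·0.6031^5 = -0.454599
  k=1: (−1)^6·2693.9933/(720)·0.7977^1·0.6031^7 = +0.086632
d^4_{3,-2}(1.2948) = -0.454599 +0.086632 = -0.367968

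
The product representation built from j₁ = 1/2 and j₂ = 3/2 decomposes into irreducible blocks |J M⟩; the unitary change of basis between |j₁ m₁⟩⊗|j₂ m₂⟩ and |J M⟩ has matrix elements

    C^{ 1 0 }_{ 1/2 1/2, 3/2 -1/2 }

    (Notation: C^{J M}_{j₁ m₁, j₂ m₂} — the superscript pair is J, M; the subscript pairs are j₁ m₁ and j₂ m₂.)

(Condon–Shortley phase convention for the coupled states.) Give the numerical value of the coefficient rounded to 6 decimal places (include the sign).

+0.707107

triangle: 1!·0!·2!/4! = 2/24
(j±m)!: 1!·0!·1!·2!·1!·1! = 2
prefactor² = (2J+1)·Δ·N² = 1/2
  k=0: +1/(0!·1!·0!·1!·0!·1!) = 1
Σ = 1  ⇒  CG² = 1/2·1² = 1/2
CG = +√(1/2) = +0.707107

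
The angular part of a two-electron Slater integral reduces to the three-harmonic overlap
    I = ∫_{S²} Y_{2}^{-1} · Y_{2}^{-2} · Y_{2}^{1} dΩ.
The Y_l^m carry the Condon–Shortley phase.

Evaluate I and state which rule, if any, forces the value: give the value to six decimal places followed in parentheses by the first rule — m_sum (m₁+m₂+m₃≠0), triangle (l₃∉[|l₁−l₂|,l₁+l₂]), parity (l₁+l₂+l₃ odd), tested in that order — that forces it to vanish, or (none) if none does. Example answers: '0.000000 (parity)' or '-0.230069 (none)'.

Σmᵢ = -2 ≠ 0, so the φ-integral vanishes; I = 0

0.000000 (m_sum)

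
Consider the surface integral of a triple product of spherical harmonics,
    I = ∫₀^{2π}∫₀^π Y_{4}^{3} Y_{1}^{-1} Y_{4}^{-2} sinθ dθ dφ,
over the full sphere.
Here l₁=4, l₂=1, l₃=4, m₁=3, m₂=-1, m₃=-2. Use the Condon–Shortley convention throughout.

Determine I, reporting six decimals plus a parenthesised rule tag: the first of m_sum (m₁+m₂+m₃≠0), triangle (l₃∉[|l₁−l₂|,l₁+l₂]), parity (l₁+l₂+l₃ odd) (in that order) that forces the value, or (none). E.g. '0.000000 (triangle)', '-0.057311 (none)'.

0.000000 (parity)

L=9 odd ⇒ parity kills the (l;000) factor ⇒ I = 0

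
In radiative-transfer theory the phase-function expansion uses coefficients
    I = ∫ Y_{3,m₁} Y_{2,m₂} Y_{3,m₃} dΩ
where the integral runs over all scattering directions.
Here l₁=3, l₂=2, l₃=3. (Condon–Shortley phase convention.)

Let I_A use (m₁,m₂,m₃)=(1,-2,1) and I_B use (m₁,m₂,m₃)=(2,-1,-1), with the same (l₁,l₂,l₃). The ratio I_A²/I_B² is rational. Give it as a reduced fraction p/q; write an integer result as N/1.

Same 3,2,3: normalisation and zero-m 3j drop out of the ratio.
A: Δ: 2! 4! 2! / 9! → 1/3780; sum: t=0:+1/16 = 1/16; 3j²(3 2 3; 1 -2 1) = Δ·Π!·Σ² = 2/35  (sign +1)
B: Δ: 2! 4! 2! / 9! → 1/3780; sum: t=0:+1/12 t=1:−1/48 = 1/16; 3j²(3 2 3; 2 -1 -1) = Δ·Π!·Σ² = 1/28  (sign +1)
I_A²/I_B² = (2/35)/(1/28) = 8/5

8/5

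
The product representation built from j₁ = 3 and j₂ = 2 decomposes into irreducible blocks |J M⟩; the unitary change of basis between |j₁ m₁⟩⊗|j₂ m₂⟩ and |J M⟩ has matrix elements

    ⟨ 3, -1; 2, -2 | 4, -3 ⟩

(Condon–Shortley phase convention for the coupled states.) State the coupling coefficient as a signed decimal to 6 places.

√[9·1!5!3!/10! · 2!4!0!4!1!7!] = √(10368)
  +(−1)^0/∏(0,1,4,0,1,3)! = 1/144  (running 1/144)
⟨..|..⟩ = √(10368)·(1/144) = +0.707107

+√(1/2) = +0.707107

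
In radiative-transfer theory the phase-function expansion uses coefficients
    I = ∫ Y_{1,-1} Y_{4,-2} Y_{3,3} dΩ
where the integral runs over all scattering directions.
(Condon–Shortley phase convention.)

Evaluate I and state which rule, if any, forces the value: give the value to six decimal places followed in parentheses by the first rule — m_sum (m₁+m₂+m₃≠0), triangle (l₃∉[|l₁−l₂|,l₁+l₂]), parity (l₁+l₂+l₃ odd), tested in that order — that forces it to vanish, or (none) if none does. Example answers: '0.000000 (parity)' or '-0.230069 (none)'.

m-sum 0 ✓  L=8 even ✓  3≤3≤5 ✓
Π(2lᵢ+1) = 3×9×7 = 189
triangle coeff Δ(1,4,3) = 1/252
Σ_t [1,1]: t=1:−1/36 = -1/36
(3j)²=4/63 [(1 4 3; 0 0 0)], sign=+1
Σ_t [2,2]: t=2:+1/1440 = 1/1440
(3j)²=1/252 [(1 4 3; -1 -2 3)], sign=+1
⇒ 4πI² = 1/21
I = (+1)√(1/21/(4π)) = 0.06155813
No selection rule forces the value: the integral is nonzero (none).

0.061558 (none)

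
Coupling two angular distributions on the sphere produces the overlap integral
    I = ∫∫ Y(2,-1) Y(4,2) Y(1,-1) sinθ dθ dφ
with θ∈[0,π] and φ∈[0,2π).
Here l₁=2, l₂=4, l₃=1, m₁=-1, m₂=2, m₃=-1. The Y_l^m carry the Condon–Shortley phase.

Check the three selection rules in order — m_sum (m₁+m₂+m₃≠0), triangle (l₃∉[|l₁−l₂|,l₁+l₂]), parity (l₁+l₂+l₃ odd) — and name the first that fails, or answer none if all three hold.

triangle

azimuthal sum: -1 + 2 − 1 = 0  ✓
l₃ must lie in [2,6]; have l₃=1  ✗
L = 2 + 4 + 1 = 7 (odd)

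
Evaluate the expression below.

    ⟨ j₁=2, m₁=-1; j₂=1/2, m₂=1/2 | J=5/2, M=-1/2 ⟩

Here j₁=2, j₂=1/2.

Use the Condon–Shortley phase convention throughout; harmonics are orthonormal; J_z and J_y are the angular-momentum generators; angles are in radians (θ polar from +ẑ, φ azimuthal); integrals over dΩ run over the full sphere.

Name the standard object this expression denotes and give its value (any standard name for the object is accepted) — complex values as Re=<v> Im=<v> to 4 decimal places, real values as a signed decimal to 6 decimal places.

Clebsch–Gordan coefficient, +√(2/5) ≈ +0.632456

This is a Clebsch–Gordan (vector-coupling) coefficient.
√[6·0!4!1!/6! · 1!3!1!0!2!3!] = √(72/5)
  +(−1)^0/∏(0,0,3,1,1,0)! = 1/6  (running 1/6)
⟨..|..⟩ = √(72/5)·(1/6) = +0.632456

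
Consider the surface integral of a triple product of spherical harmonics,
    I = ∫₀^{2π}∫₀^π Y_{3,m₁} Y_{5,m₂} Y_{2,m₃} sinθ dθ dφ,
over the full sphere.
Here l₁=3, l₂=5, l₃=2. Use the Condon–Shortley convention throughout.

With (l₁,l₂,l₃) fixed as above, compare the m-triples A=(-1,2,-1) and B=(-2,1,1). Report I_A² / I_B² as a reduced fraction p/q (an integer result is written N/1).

Same 3,5,2: normalisation and zero-m 3j drop out of the ratio.
A: Δ: 6! 0! 4! / 11! → 1/2310; sum: t=4:+1/288 = 1/288; 3j²(3 5 2; -1 2 -1) = Δ·Π!·Σ² = 1/22  (sign -1)
B: Δ: 6! 0! 4! / 11! → 1/2310; sum: t=5:−1/720 = -1/720; 3j²(3 5 2; -2 1 1) = Δ·Π!·Σ² = 4/385  (sign +1)
I_A²/I_B² = (1/22)/(4/385) = 35/8

35/8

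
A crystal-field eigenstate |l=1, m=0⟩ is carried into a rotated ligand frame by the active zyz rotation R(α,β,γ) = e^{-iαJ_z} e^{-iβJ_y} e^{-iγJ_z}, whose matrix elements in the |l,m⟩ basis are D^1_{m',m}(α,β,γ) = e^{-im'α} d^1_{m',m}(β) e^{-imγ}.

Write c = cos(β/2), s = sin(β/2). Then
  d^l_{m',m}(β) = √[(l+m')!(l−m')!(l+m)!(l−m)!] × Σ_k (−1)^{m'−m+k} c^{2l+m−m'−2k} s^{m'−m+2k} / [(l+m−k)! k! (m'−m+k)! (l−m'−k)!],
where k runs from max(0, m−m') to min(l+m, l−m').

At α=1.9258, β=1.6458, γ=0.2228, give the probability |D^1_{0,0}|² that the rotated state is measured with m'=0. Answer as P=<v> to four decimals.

D^1_{0,0}(1.9258,1.6458,0.2228) = e^{-i·0·1.9258}·d^1_{0,0}(1.6458)·e^{-i·0·0.2228}. Compute d first:
With c≡cos(β/2)=0.680098 and s≡sin(β/2)=0.733121, N=[1·1·1·1]^{1/2}=1.000000
k∈{0,1} keeps every argument non-negative
  k=0: (−1)^0·1.0000/(1)·0.6801^2·0.7331^0 = +0.462533
  k=1: (−1)^1·1.0000/(1)·0.6801^0·0.7331^2 = -0.537467
d^1_{0,0}(1.6458) = +0.462533 -0.537467 = -0.074933
|D^1_{0,0}|² = |d^1_{0,0}(β)|² = (-0.074933)² = 0.005615 (the z-rotation phases have unit modulus)

P=0.0056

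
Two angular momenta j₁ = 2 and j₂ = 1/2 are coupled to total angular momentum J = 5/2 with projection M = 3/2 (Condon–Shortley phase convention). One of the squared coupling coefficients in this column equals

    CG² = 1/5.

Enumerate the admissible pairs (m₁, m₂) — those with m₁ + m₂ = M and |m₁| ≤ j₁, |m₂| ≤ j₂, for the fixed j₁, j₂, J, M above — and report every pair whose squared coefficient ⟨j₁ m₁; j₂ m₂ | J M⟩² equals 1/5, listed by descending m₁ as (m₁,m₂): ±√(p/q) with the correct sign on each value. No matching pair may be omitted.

(2,-1/2): +√(1/5)

Admissible pairs with m₁+m₂ = M = 3/2: (1,1/2), (2,-1/2)
  (m₁,m₂)=(2,-1/2): CG² = 1/5, CG = +√(1/5)   ← matches the target
  (m₁,m₂)=(1,1/2): CG² = 4/5, CG = +√(4/5)
Pairs with CG² = 1/5: (2,-1/2): +√(1/5)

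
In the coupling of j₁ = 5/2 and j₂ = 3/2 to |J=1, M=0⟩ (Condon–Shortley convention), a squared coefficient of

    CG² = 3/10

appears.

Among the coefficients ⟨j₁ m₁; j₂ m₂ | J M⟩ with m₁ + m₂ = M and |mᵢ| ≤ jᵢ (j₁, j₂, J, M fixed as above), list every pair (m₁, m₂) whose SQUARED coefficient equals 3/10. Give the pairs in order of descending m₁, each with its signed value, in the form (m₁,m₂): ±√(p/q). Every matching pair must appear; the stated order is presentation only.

Admissible pairs with m₁+m₂ = M = 0: (-3/2,3/2), (-1/2,1/2), (1/2,-1/2), (3/2,-3/2)
  (m₁,m₂)=(3/2,-3/2): CG² = 1/5, CG = +√(1/5)
  (m₁,m₂)=(1/2,-1/2): CG² = 3/10, CG = −√(3/10)   ← matches the target
  (m₁,m₂)=(-1/2,1/2): CG² = 3/10, CG = +√(3/10)   ← matches the target
  (m₁,m₂)=(-3/2,3/2): CG² = 1/5, CG = −√(1/5)
Pairs with CG² = 3/10: (1/2,-1/2): −√(3/10); (-1/2,1/2): +√(3/10)

(1/2,-1/2): −√(3/10); (-1/2,1/2): +√(3/10)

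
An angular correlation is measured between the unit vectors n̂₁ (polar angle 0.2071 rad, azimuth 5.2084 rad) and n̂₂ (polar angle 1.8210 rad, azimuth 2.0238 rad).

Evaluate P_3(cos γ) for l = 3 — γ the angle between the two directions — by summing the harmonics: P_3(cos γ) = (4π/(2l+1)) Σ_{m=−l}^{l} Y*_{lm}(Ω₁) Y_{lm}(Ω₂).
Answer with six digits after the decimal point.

0.447099

Summing Y*_{l m}(θ₁,φ₁)·Y_{l m}(θ₂,φ₂) over m ∈ [−3, 3]; prefactor 4π/(2·3+1) = 1.795196:
  term(m=-3) = -0.00136 - 0.00018j   from Y*(Ω₁)=-0.00361 + 0.00030j, Y(Ω₂)=0.37097 + 0.07976j
  term(m=-2) = -0.01001 - 0.00086j   from Y*(Ω₁)=-0.02313 - 0.03540j, Y(Ω₂)=0.14653 - 0.18695j
  term(m=-1) = 0.05462 + 0.00235j   from Y*(Ω₁)=0.11982 - 0.22142j, Y(Ω₂)=0.09503 + 0.19524j
  term(m=+0) = 0.16256 + 0.00000j   from Y*(Ω₁)=0.65320 + 0.00000j, Y(Ω₂)=0.24887 + 0.00000j
  term(m=+1) = 0.05462 - 0.00235j   from Y*(Ω₁)=-0.11982 - 0.22142j, Y(Ω₂)=-0.09503 + 0.19524j
  term(m=+2) = -0.01001 + 0.00086j   from Y*(Ω₁)=-0.02313 + 0.03540j, Y(Ω₂)=0.14653 + 0.18695j
  term(m=+3) = -0.00136 + 0.00018j   from Y*(Ω₁)=0.00361 + 0.00030j, Y(Ω₂)=-0.37097 + 0.07976j
Accumulated sum 0.24905 + 0.00000j; after 4π/(2l+1) scaling, 0.44710 + 0.00000j ⇒ P_3 = 0.447099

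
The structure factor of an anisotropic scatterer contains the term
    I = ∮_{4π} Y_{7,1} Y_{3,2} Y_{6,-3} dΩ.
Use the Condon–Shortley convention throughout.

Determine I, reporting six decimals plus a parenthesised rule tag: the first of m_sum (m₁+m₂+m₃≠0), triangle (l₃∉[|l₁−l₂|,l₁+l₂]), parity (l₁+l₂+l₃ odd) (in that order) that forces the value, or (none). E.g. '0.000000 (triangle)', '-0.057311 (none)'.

Checks pass: Σm=0; 16 even; l₃=6∈[4,10].
(2·7+1)(2·3+1)(2·6+1) = 1365
Δ: 4! 10! 2! / 17! → 1/2042040
sum: t=1:−1/207360 t=2:+1/57600 t=3:−1/207360 = 1/129600
3j²(7 3 6; 0 0 0) = Δ·Π!·Σ² = 168/12155  (sign +1)
sum: t=3:−1/362880 t=4:+1/1935360 = -13/5806080
3j²(7 3 6; 1 2 -3) = Δ·Π!·Σ² = 195/10472  (sign +1)
combine: 4πI² = 1365·168/12155·195/10472 = 12285/34969
take √, sign +1: I = 0.16720184
No selection rule forces the value: the integral is nonzero (none).

0.167202 (none)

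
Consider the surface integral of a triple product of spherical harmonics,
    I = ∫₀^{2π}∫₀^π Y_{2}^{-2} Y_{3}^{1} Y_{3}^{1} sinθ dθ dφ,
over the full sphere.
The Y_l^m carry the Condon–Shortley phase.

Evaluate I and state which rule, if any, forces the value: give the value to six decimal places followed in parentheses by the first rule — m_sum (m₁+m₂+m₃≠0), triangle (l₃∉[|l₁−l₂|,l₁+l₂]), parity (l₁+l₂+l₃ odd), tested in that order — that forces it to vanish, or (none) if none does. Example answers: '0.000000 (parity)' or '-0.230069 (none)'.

0.206013 (none)

m-sum 0 ✓  L=8 even ✓  1≤3≤5 ✓
Π(2lᵢ+1) = 5×7×7 = 245
triangle coeff Δ(2,3,3) = 1/3780
Σ_t [0,2]: t=0:+1/24 t=1:−1/4 t=2:+1/24 = -1/6
(3j)²=4/105 [(2 3 3; 0 0 0)], sign=+1
Σ_t [2,2]: t=2:+1/16 = 1/16
(3j)²=2/35 [(2 3 3; -2 1 1)], sign=+1
⇒ 4πI² = 8/15
I = (+1)√(8/15/(4π)) = 0.20601291
No selection rule forces the value: the integral is nonzero (none).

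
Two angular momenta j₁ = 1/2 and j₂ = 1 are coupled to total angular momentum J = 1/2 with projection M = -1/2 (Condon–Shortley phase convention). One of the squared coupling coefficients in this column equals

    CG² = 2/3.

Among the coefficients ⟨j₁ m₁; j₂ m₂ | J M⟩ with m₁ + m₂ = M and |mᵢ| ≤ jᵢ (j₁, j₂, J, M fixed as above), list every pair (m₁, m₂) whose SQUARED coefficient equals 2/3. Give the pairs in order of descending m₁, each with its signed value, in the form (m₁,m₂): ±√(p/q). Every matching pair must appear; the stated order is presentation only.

(1/2,-1): +√(2/3)

Admissible pairs with m₁+m₂ = M = -1/2: (-1/2,0), (1/2,-1)
  (m₁,m₂)=(1/2,-1): CG² = 2/3, CG = +√(2/3)   ← matches the target
  (m₁,m₂)=(-1/2,0): CG² = 1/3, CG = −√(1/3)
Pairs with CG² = 2/3: (1/2,-1): +√(2/3)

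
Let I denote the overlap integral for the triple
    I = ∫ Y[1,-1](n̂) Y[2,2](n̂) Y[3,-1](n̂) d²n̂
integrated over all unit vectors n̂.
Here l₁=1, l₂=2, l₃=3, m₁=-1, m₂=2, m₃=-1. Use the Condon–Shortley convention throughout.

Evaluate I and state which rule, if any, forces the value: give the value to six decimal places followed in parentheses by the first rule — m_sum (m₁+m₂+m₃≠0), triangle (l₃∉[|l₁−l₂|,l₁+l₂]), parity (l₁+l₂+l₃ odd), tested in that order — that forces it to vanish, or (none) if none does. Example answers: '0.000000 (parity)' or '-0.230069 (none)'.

Rules hold: Σm=0, L=6 even, 1≤3≤3.
N = 3·5·7 = 105
Δ = 0!·2!·4!/7! = 1/105
Racah Σ t=0..0: t=0:+1/4 = 1/4
⇒ 3j(1 2 3; 0 0 0)² = 3/35, sgn -1
Racah Σ t=0..0: t=0:+1/48 = 1/48
⇒ 3j(1 2 3; -1 2 -1)² = 1/105, sgn +1
4πI² = N·(3j₀)²·(3jₘ)² = 3/35
I = -1·√(0.0857143/4π) = -0.08258890
No selection rule forces the value: the integral is nonzero (none).

-0.082589 (none)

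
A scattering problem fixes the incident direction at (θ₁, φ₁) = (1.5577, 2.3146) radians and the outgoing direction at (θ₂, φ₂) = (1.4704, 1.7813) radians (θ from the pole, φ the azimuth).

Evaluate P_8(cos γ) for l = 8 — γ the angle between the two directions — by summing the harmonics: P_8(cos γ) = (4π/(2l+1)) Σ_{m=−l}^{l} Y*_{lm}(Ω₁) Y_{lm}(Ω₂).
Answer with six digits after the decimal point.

-0.306803

Summing Y*_{l m}(θ₁,φ₁)·Y_{l m}(θ₂,φ₂) over m ∈ [−8, 8]; prefactor 4π/(2·8+1) = 0.739198:
  m=-8: Y*=(0.486821, -0.168249)  Y=(-0.055934, -0.491858)  product (-0.109984, -0.230036)
  m=-7: Y*=(-0.023755, -0.012800)  Y=(0.198524, 0.019372)  product (-0.004468, -0.003001)
  m=-6: Y*=(-0.092682, -0.363629)  Y=(0.093959, -0.295584)  product (-0.116191, -0.006771)
  m=-5: Y*=(-0.017416, 0.026733)  Y=(0.196696, 0.112171)  product (-0.006424, 0.003305)
  m=-4: Y*=(-0.332019, 0.055756)  Y=(0.164568, -0.184343)  product (-0.044361, 0.070381)
  m=-3: Y*=(0.027050, 0.021020)  Y=(0.139625, 0.190893)  product (-0.000236, 0.008099)
  m=-2: Y*=(0.026645, 0.319560)  Y=(0.198980, -0.089099)  product (0.033775, 0.061212)
  m=-1: Y*=(0.023882, -0.025956)  Y=(0.050180, 0.234848)  product (0.007294, 0.004306)
  m=+0: Y*=(0.316075, -0.000000)  Y=(0.209266, 0.000000)  product (0.066144, 0.000000)
  m=+1: Y*=(-0.023882, -0.025956)  Y=(-0.050180, 0.234848)  product (0.007294, -0.004306)
  m=+2: Y*=(0.026645, -0.319560)  Y=(0.198980, 0.089099)  product (0.033775, -0.061212)
  m=+3: Y*=(-0.027050, 0.021020)  Y=(-0.139625, 0.190893)  product (-0.000236, -0.008099)
  m=+4: Y*=(-0.332019, -0.055756)  Y=(0.164568, 0.184343)  product (-0.044361, -0.070381)
  m=+5: Y*=(0.017416, 0.026733)  Y=(-0.196696, 0.112171)  product (-0.006424, -0.003305)
  m=+6: Y*=(-0.092682, 0.363629)  Y=(0.093959, 0.295584)  product (-0.116191, 0.006771)
  m=+7: Y*=(0.023755, -0.012800)  Y=(-0.198524, 0.019372)  product (-0.004468, 0.003001)
  m=+8: Y*=(0.486821, 0.168249)  Y=(-0.055934, 0.491858)  product (-0.109984, 0.230036)
Total Σ_m = (-0.415049, 0.000000). Multiply by 0.739198: (-0.306803, 0.000000). P_8(cos γ) = -0.306803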